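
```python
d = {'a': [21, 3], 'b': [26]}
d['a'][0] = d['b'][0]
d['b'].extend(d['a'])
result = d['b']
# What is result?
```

After line 1: d = {'a': [21, 3], 'b': [26]}
After line 2 (a[0] = b[0] = 26): d = {'a': [26, 3], 'b': [26]}
After line 3 (b.extend(a) appends [26, 3]): d = {'a': [26, 3], 'b': [26, 26, 3]}
After line 4: result = d['b'] = [26, 26, 3]

[26, 26, 3]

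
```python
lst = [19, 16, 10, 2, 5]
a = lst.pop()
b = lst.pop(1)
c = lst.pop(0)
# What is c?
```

After line 1: lst = [19, 16, 10, 2, 5]
After line 2 (pop() -> a = 5): lst = [19, 16, 10, 2]
After line 3 (pop(1) -> b = 16): lst = [19, 10, 2]
After line 4 (pop(0) -> c = 19): lst = [10, 2]

19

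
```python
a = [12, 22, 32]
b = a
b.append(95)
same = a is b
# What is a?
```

After line 1: a = [12, 22, 32]
After line 2 (b = a is an alias, same object): a = [12, 22, 32], b = [12, 22, 32]
After line 3 (b.append mutates the shared list): a = [12, 22, 32, 95], b = [12, 22, 32, 95]
After line 4 (same = a is b; same object -> True): same = True

[12, 22, 32, 95]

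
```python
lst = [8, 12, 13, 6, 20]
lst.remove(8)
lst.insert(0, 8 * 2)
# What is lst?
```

After line 1: lst = [8, 12, 13, 6, 20]
After line 2 (remove first 8): lst = [12, 13, 6, 20]
After line 3 (insert 16 at index 0): lst = [16, 12, 13, 6, 20]

[16, 12, 13, 6, 20]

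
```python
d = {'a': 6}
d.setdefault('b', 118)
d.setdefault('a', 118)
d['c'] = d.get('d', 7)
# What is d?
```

After line 1: d = {'a': 6}
After line 2 (setdefault adds 'b'=118): d = {'a': 6, 'b': 118}
After line 3 (setdefault 'a' no-op, already exists): d = {'a': 6, 'b': 118}
After line 4 (get('d', 7) returns default since 'd' not in d): d = {'a': 6, 'b': 118, 'c': 7}

{'a': 6, 'b': 118, 'c': 7}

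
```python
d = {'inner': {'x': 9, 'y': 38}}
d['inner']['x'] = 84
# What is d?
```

After line 1: d = {'inner': {'x': 9, 'y': 38}}
After line 2 (inner x overwritten): d = {'inner': {'x': 84, 'y': 38}}

{'inner': {'x': 84, 'y': 38}}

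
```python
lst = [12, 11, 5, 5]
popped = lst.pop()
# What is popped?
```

5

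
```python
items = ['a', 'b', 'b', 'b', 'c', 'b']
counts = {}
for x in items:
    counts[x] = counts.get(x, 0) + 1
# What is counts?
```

Initial: counts = {}, items = ['a', 'b', 'b', 'b', 'c', 'b']
See 'a': counts = {'a': 1}
See 'b': counts = {'a': 1, 'b': 1}
See 'b': counts = {'a': 1, 'b': 2}
See 'b': counts = {'a': 1, 'b': 3}
See 'c': counts = {'a': 1, 'b': 3, 'c': 1}
See 'b': counts = {'a': 1, 'b': 4, 'c': 1}

{'a': 1, 'b': 4, 'c': 1}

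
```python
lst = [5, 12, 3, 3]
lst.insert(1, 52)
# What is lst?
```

[5, 52, 12, 3, 3]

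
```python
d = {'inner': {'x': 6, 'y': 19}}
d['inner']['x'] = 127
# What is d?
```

After line 1: d = {'inner': {'x': 6, 'y': 19}}
After line 2 (inner x overwritten): d = {'inner': {'x': 127, 'y': 19}}

{'inner': {'x': 127, 'y': 19}}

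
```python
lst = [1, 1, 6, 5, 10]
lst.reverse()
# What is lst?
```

[10, 5, 6, 1, 1]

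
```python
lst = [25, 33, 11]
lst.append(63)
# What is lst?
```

[25, 33, 11, 63]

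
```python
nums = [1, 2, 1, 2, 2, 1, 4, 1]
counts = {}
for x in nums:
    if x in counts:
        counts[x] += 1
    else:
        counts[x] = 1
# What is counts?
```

Initial: counts = {}, nums = [1, 2, 1, 2, 2, 1, 4, 1]
See 1: counts = {1: 1}
See 2: counts = {1: 1, 2: 1}
See 1: counts = {1: 2, 2: 1}
See 2: counts = {1: 2, 2: 2}
See 2: counts = {1: 2, 2: 3}
See 1: counts = {1: 3, 2: 3}
See 4: counts = {1: 3, 2: 3, 4: 1}
See 1: counts = {1: 4, 2: 3, 4: 1}

{1: 4, 2: 3, 4: 1}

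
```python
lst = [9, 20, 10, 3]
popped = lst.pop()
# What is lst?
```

[9, 20, 10]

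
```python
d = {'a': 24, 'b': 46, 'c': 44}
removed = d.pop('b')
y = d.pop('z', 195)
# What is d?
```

After line 1: d = {'a': 24, 'b': 46, 'c': 44}
After line 2 (pop 'b' returns 46): d = {'a': 24, 'c': 44}, removed = 46
After line 3 (pop 'z' missing, returns default 195): d = {'a': 24, 'c': 44}, y = 195

{'a': 24, 'c': 44}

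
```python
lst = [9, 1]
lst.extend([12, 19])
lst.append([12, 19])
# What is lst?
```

After line 1: lst = [9, 1]
After line 2 (extend unpacks [12, 19]): lst = [9, 1, 12, 19]
After line 3 (append adds [12, 19] as single element): lst = [9, 1, 12, 19, [12, 19]]

[9, 1, 12, 19, [12, 19]]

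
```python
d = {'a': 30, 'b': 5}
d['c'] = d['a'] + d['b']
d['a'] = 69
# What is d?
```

After line 1: d = {'a': 30, 'b': 5}
After line 2 (d['c'] = 30 + 5): d = {'a': 30, 'b': 5, 'c': 35}
After line 3: d = {'a': 69, 'b': 5, 'c': 35}

{'a': 69, 'b': 5, 'c': 35}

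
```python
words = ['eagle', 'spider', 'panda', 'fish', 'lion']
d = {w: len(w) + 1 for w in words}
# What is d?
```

{'eagle': 6, 'spider': 7, 'panda': 6, 'fish': 5, 'lion': 5}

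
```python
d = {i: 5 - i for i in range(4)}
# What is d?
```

{0: 5, 1: 4, 2: 3, 3: 2}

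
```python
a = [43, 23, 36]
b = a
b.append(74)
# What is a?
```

After line 1: a = [43, 23, 36]
After line 2 (b = a is an alias, same object): a = [43, 23, 36], b = [43, 23, 36]
After line 3 (b.append mutates the shared list): a = [43, 23, 36, 74], b = [43, 23, 36, 74]

[43, 23, 36, 74]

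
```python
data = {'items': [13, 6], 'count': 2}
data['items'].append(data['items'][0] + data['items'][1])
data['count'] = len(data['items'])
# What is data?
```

After line 1: data = {'items': [13, 6], 'count': 2}
After line 2 (append 13 + 6 = 19): data = {'items': [13, 6, 19], 'count': 2}
After line 3 (count = len(items) = 3): data = {'items': [13, 6, 19], 'count': 3}

{'items': [13, 6, 19], 'count': 3}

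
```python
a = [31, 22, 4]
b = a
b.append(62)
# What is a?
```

After line 1: a = [31, 22, 4]
After line 2 (b = a is an alias, same object): a = [31, 22, 4], b = [31, 22, 4]
After line 3 (b.append mutates the shared list): a = [31, 22, 4, 62], b = [31, 22, 4, 62]

[31, 22, 4, 62]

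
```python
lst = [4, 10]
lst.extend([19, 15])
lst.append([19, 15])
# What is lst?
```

After line 1: lst = [4, 10]
After line 2 (extend unpacks [19, 15]): lst = [4, 10, 19, 15]
After line 3 (append adds [19, 15] as single element): lst = [4, 10, 19, 15, [19, 15]]

[4, 10, 19, 15, [19, 15]]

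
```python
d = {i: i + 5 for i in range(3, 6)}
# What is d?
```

{3: 8, 4: 9, 5: 10}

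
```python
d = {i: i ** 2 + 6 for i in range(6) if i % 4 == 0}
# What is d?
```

{0: 6, 4: 22}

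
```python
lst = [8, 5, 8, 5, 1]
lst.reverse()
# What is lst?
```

[1, 5, 8, 5, 8]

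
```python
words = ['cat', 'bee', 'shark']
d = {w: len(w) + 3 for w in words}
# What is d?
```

{'cat': 6, 'bee': 6, 'shark': 8}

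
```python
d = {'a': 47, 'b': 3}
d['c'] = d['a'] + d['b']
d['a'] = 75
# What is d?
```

After line 1: d = {'a': 47, 'b': 3}
After line 2 (d['c'] = 47 + 3): d = {'a': 47, 'b': 3, 'c': 50}
After line 3: d = {'a': 75, 'b': 3, 'c': 50}

{'a': 75, 'b': 3, 'c': 50}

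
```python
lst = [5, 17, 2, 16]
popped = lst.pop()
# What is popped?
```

16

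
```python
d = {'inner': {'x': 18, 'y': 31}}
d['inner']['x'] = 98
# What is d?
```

After line 1: d = {'inner': {'x': 18, 'y': 31}}
After line 2 (inner x overwritten): d = {'inner': {'x': 98, 'y': 31}}

{'inner': {'x': 98, 'y': 31}}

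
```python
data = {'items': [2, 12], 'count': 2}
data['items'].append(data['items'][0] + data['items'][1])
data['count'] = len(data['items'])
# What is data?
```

After line 1: data = {'items': [2, 12], 'count': 2}
After line 2 (append 2 + 12 = 14): data = {'items': [2, 12, 14], 'count': 2}
After line 3 (count = len(items) = 3): data = {'items': [2, 12, 14], 'count': 3}

{'items': [2, 12, 14], 'count': 3}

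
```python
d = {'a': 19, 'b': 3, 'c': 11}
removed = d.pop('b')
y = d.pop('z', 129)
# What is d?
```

After line 1: d = {'a': 19, 'b': 3, 'c': 11}
After line 2 (pop 'b' returns 3): d = {'a': 19, 'c': 11}, removed = 3
After line 3 (pop 'z' missing, returns default 129): d = {'a': 19, 'c': 11}, y = 129

{'a': 19, 'c': 11}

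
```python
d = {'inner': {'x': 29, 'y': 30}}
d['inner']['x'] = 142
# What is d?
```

After line 1: d = {'inner': {'x': 29, 'y': 30}}
After line 2 (inner x overwritten): d = {'inner': {'x': 142, 'y': 30}}

{'inner': {'x': 142, 'y': 30}}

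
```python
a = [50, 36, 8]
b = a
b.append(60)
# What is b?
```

After line 1: a = [50, 36, 8]
After line 2 (b = a is an alias, same object): a = [50, 36, 8], b = [50, 36, 8]
After line 3 (b.append mutates the shared list): a = [50, 36, 8, 60], b = [50, 36, 8, 60]

[50, 36, 8, 60]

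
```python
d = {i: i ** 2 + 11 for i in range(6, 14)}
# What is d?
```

{6: 47, 7: 60, 8: 75, 9: 92, 10: 111, 11: 132, 12: 155, 13: 180}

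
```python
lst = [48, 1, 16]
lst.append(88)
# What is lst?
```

[48, 1, 16, 88]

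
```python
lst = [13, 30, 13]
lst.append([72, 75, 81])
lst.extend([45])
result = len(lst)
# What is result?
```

After line 1: lst = [13, 30, 13]
After line 2 (append adds [72, 75, 81] as single element): lst = [13, 30, 13, [72, 75, 81]]
After line 3 (extend unpacks [45], adds 45): lst = [13, 30, 13, [72, 75, 81], 45]
After line 4: result = len(lst) = 5

5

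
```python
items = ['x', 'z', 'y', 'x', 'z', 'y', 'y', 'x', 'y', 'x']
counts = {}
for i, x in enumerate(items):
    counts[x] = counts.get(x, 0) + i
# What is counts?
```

Initial: counts = {}, items = ['x', 'z', 'y', 'x', 'z', 'y', 'y', 'x', 'y', 'x']
i=0, x='x': counts = {'x': 0}
i=1, x='z': counts = {'x': 0, 'z': 1}
i=2, x='y': counts = {'x': 0, 'z': 1, 'y': 2}
i=3, x='x': counts = {'x': 3, 'z': 1, 'y': 2}
i=4, x='z': counts = {'x': 3, 'z': 5, 'y': 2}
i=5, x='y': counts = {'x': 3, 'z': 5, 'y': 7}
i=6, x='y': counts = {'x': 3, 'z': 5, 'y': 13}
i=7, x='x': counts = {'x': 10, 'z': 5, 'y': 13}
i=8, x='y': counts = {'x': 10, 'z': 5, 'y': 21}
i=9, x='x': counts = {'x': 19, 'z': 5, 'y': 21}

{'x': 19, 'z': 5, 'y': 21}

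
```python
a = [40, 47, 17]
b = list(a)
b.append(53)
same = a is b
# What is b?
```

After line 1: a = [40, 47, 17]
After line 2 (b = list(a) is a shallow copy, new object): a = [40, 47, 17], b = [40, 47, 17]
After line 3 (append only mutates b): a = [40, 47, 17], b = [40, 47, 17, 53]
After line 4 (same = a is b; different objects -> False): same = False

[40, 47, 17, 53]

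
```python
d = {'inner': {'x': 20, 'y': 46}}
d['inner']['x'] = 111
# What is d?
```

After line 1: d = {'inner': {'x': 20, 'y': 46}}
After line 2 (inner x overwritten): d = {'inner': {'x': 111, 'y': 46}}

{'inner': {'x': 111, 'y': 46}}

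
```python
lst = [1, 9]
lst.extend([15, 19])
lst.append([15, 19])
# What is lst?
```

After line 1: lst = [1, 9]
After line 2 (extend unpacks [15, 19]): lst = [1, 9, 15, 19]
After line 3 (append adds [15, 19] as single element): lst = [1, 9, 15, 19, [15, 19]]

[1, 9, 15, 19, [15, 19]]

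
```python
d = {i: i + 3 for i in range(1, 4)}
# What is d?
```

{1: 4, 2: 5, 3: 6}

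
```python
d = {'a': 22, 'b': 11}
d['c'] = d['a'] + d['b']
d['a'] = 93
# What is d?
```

After line 1: d = {'a': 22, 'b': 11}
After line 2 (d['c'] = 22 + 11): d = {'a': 22, 'b': 11, 'c': 33}
After line 3: d = {'a': 93, 'b': 11, 'c': 33}

{'a': 93, 'b': 11, 'c': 33}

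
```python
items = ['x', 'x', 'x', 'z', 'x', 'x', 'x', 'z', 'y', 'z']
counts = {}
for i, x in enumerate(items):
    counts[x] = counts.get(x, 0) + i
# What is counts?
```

Initial: counts = {}, items = ['x', 'x', 'x', 'z', 'x', 'x', 'x', 'z', 'y', 'z']
i=0, x='x': counts = {'x': 0}
i=1, x='x': counts = {'x': 1}
i=2, x='x': counts = {'x': 3}
i=3, x='z': counts = {'x': 3, 'z': 3}
i=4, x='x': counts = {'x': 7, 'z': 3}
i=5, x='x': counts = {'x': 12, 'z': 3}
i=6, x='x': counts = {'x': 18, 'z': 3}
i=7, x='z': counts = {'x': 18, 'z': 10}
i=8, x='y': counts = {'x': 18, 'z': 10, 'y': 8}
i=9, x='z': counts = {'x': 18, 'z': 19, 'y': 8}

{'x': 18, 'z': 19, 'y': 8}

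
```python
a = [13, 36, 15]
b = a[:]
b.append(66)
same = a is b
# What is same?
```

After line 1: a = [13, 36, 15]
After line 2 (b = a[:] is a shallow copy, new object): a = [13, 36, 15], b = [13, 36, 15]
After line 3 (append only mutates b): a = [13, 36, 15], b = [13, 36, 15, 66]
After line 4 (same = a is b; different objects -> False): same = False

False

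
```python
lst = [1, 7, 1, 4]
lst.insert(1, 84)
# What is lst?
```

[1, 84, 7, 1, 4]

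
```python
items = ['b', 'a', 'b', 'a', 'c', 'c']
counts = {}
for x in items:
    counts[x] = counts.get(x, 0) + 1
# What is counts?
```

Initial: counts = {}, items = ['b', 'a', 'b', 'a', 'c', 'c']
See 'b': counts = {'b': 1}
See 'a': counts = {'b': 1, 'a': 1}
See 'b': counts = {'b': 2, 'a': 1}
See 'a': counts = {'b': 2, 'a': 2}
See 'c': counts = {'b': 2, 'a': 2, 'c': 1}
See 'c': counts = {'b': 2, 'a': 2, 'c': 2}

{'b': 2, 'a': 2, 'c': 2}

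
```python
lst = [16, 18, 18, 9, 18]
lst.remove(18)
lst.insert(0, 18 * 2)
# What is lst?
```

After line 1: lst = [16, 18, 18, 9, 18]
After line 2 (remove first 18): lst = [16, 18, 9, 18]
After line 3 (insert 36 at index 0): lst = [36, 16, 18, 9, 18]

[36, 16, 18, 9, 18]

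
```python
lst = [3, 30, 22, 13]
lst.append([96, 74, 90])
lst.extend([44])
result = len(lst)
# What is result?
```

After line 1: lst = [3, 30, 22, 13]
After line 2 (append adds [96, 74, 90] as single element): lst = [3, 30, 22, 13, [96, 74, 90]]
After line 3 (extend unpacks [44], adds 44): lst = [3, 30, 22, 13, [96, 74, 90], 44]
After line 4: result = len(lst) = 6

6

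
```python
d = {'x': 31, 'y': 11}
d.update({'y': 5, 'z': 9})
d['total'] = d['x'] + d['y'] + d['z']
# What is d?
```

After line 1: d = {'x': 31, 'y': 11}
After line 2 (y overwritten, z added): d = {'x': 31, 'y': 5, 'z': 9}
After line 3 (total = 31 + 5 + 9 = 45): d = {'x': 31, 'y': 5, 'z': 9, 'total': 45}

{'x': 31, 'y': 5, 'z': 9, 'total': 45}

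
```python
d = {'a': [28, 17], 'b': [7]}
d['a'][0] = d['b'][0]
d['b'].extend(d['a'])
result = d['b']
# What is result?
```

After line 1: d = {'a': [28, 17], 'b': [7]}
After line 2 (a[0] = b[0] = 7): d = {'a': [7, 17], 'b': [7]}
After line 3 (b.extend(a) appends [7, 17]): d = {'a': [7, 17], 'b': [7, 7, 17]}
After line 4: result = d['b'] = [7, 7, 17]

[7, 7, 17]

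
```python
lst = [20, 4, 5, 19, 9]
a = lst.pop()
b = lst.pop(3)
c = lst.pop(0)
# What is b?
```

After line 1: lst = [20, 4, 5, 19, 9]
After line 2 (pop() -> a = 9): lst = [20, 4, 5, 19]
After line 3 (pop(3) -> b = 19): lst = [20, 4, 5]
After line 4 (pop(0) -> c = 20): lst = [4, 5]

19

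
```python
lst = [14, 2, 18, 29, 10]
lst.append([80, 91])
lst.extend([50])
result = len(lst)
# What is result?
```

After line 1: lst = [14, 2, 18, 29, 10]
After line 2 (append adds [80, 91] as single element): lst = [14, 2, 18, 29, 10, [80, 91]]
After line 3 (extend unpacks [50], adds 50): lst = [14, 2, 18, 29, 10, [80, 91], 50]
After line 4: result = len(lst) = 7

7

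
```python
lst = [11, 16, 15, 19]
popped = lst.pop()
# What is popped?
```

19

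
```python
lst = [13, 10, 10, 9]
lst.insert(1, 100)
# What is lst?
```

[13, 100, 10, 10, 9]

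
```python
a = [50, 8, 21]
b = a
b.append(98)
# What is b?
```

After line 1: a = [50, 8, 21]
After line 2 (b = a is an alias, same object): a = [50, 8, 21], b = [50, 8, 21]
After line 3 (b.append mutates the shared list): a = [50, 8, 21, 98], b = [50, 8, 21, 98]

[50, 8, 21, 98]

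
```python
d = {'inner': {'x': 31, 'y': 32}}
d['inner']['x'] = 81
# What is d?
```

After line 1: d = {'inner': {'x': 31, 'y': 32}}
After line 2 (inner x overwritten): d = {'inner': {'x': 81, 'y': 32}}

{'inner': {'x': 81, 'y': 32}}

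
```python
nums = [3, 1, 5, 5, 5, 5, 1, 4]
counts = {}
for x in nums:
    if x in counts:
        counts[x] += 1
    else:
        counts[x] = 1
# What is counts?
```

Initial: counts = {}, nums = [3, 1, 5, 5, 5, 5, 1, 4]
See 3: counts = {3: 1}
See 1: counts = {3: 1, 1: 1}
See 5: counts = {3: 1, 1: 1, 5: 1}
See 5: counts = {3: 1, 1: 1, 5: 2}
See 5: counts = {3: 1, 1: 1, 5: 3}
See 5: counts = {3: 1, 1: 1, 5: 4}
See 1: counts = {3: 1, 1: 2, 5: 4}
See 4: counts = {3: 1, 1: 2, 5: 4, 4: 1}

{3: 1, 1: 2, 5: 4, 4: 1}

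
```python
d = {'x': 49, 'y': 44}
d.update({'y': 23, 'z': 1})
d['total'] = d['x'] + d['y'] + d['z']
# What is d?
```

After line 1: d = {'x': 49, 'y': 44}
After line 2 (y overwritten, z added): d = {'x': 49, 'y': 23, 'z': 1}
After line 3 (total = 49 + 23 + 1 = 73): d = {'x': 49, 'y': 23, 'z': 1, 'total': 73}

{'x': 49, 'y': 23, 'z': 1, 'total': 73}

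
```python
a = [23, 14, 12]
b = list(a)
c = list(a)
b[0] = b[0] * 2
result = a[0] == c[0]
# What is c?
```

After line 1: a = [23, 14, 12]
After line 2 (b = list(a), copy): a = [23, 14, 12], b = [23, 14, 12]
After line 3 (c = list(a) is a copy, new object): c = [23, 14, 12]
After line 4 (b[0] = 23 * 2 = 46; only b mutates (copy)): a = [23, 14, 12], b = [46, 14, 12], c = [23, 14, 12]
After line 5 (a[0] = 23, c[0] = 23; result = True)

[23, 14, 12]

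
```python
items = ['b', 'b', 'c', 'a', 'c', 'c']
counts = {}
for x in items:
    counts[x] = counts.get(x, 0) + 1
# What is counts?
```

Initial: counts = {}, items = ['b', 'b', 'c', 'a', 'c', 'c']
See 'b': counts = {'b': 1}
See 'b': counts = {'b': 2}
See 'c': counts = {'b': 2, 'c': 1}
See 'a': counts = {'b': 2, 'c': 1, 'a': 1}
See 'c': counts = {'b': 2, 'c': 2, 'a': 1}
See 'c': counts = {'b': 2, 'c': 3, 'a': 1}

{'b': 2, 'c': 3, 'a': 1}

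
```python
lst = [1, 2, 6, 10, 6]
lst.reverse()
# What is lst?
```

[6, 10, 6, 2, 1]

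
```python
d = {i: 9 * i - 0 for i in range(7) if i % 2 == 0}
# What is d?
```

{0: 0, 2: 18, 4: 36, 6: 54}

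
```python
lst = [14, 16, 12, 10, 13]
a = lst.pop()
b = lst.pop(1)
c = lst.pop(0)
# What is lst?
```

After line 1: lst = [14, 16, 12, 10, 13]
After line 2 (pop() -> a = 13): lst = [14, 16, 12, 10]
After line 3 (pop(1) -> b = 16): lst = [14, 12, 10]
After line 4 (pop(0) -> c = 14): lst = [12, 10]

[12, 10]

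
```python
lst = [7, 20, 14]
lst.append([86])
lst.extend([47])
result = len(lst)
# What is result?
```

After line 1: lst = [7, 20, 14]
After line 2 (append adds [86] as single element): lst = [7, 20, 14, [86]]
After line 3 (extend unpacks [47], adds 47): lst = [7, 20, 14, [86], 47]
After line 4: result = len(lst) = 5

5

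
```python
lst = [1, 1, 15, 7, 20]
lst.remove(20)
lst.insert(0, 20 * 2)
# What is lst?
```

After line 1: lst = [1, 1, 15, 7, 20]
After line 2 (remove first 20): lst = [1, 1, 15, 7]
After line 3 (insert 40 at index 0): lst = [40, 1, 1, 15, 7]

[40, 1, 1, 15, 7]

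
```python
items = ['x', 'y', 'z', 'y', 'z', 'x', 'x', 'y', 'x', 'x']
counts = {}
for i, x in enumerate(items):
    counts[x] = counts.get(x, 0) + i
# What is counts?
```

Initial: counts = {}, items = ['x', 'y', 'z', 'y', 'z', 'x', 'x', 'y', 'x', 'x']
i=0, x='x': counts = {'x': 0}
i=1, x='y': counts = {'x': 0, 'y': 1}
i=2, x='z': counts = {'x': 0, 'y': 1, 'z': 2}
i=3, x='y': counts = {'x': 0, 'y': 4, 'z': 2}
i=4, x='z': counts = {'x': 0, 'y': 4, 'z': 6}
i=5, x='x': counts = {'x': 5, 'y': 4, 'z': 6}
i=6, x='x': counts = {'x': 11, 'y': 4, 'z': 6}
i=7, x='y': counts = {'x': 11, 'y': 11, 'z': 6}
i=8, x='x': counts = {'x': 19, 'y': 11, 'z': 6}
i=9, x='x': counts = {'x': 28, 'y': 11, 'z': 6}

{'x': 28, 'y': 11, 'z': 6}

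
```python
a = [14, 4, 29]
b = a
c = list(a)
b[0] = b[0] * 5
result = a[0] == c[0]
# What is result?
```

After line 1: a = [14, 4, 29]
After line 2 (b = a, alias): a = [14, 4, 29], b = [14, 4, 29]
After line 3 (c = list(a) is a copy, new object): c = [14, 4, 29]
After line 4 (b[0] = 14 * 5 = 70; mutates shared a/b): a = b = [70, 4, 29], c = [14, 4, 29]
After line 5 (a[0] = 70, c[0] = 14; result = False)

False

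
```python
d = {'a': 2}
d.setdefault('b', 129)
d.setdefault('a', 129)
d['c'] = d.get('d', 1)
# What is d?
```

After line 1: d = {'a': 2}
After line 2 (setdefault adds 'b'=129): d = {'a': 2, 'b': 129}
After line 3 (setdefault 'a' no-op, already exists): d = {'a': 2, 'b': 129}
After line 4 (get('d', 1) returns default since 'd' not in d): d = {'a': 2, 'b': 129, 'c': 1}

{'a': 2, 'b': 129, 'c': 1}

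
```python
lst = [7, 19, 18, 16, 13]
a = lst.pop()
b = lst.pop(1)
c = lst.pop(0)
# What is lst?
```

After line 1: lst = [7, 19, 18, 16, 13]
After line 2 (pop() -> a = 13): lst = [7, 19, 18, 16]
After line 3 (pop(1) -> b = 19): lst = [7, 18, 16]
After line 4 (pop(0) -> c = 7): lst = [18, 16]

[18, 16]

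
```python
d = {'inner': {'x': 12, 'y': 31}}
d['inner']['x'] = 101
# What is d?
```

After line 1: d = {'inner': {'x': 12, 'y': 31}}
After line 2 (inner x overwritten): d = {'inner': {'x': 101, 'y': 31}}

{'inner': {'x': 101, 'y': 31}}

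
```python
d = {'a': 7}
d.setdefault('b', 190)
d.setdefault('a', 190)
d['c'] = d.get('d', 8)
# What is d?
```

After line 1: d = {'a': 7}
After line 2 (setdefault adds 'b'=190): d = {'a': 7, 'b': 190}
After line 3 (setdefault 'a' no-op, already exists): d = {'a': 7, 'b': 190}
After line 4 (get('d', 8) returns default since 'd' not in d): d = {'a': 7, 'b': 190, 'c': 8}

{'a': 7, 'b': 190, 'c': 8}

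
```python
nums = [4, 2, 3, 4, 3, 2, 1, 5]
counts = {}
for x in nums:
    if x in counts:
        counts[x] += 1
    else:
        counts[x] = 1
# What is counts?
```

Initial: counts = {}, nums = [4, 2, 3, 4, 3, 2, 1, 5]
See 4: counts = {4: 1}
See 2: counts = {4: 1, 2: 1}
See 3: counts = {4: 1, 2: 1, 3: 1}
See 4: counts = {4: 2, 2: 1, 3: 1}
See 3: counts = {4: 2, 2: 1, 3: 2}
See 2: counts = {4: 2, 2: 2, 3: 2}
See 1: counts = {4: 2, 2: 2, 3: 2, 1: 1}
See 5: counts = {4: 2, 2: 2, 3: 2, 1: 1, 5: 1}

{4: 2, 2: 2, 3: 2, 1: 1, 5: 1}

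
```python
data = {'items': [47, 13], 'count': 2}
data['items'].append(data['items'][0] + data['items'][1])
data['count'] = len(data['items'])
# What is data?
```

After line 1: data = {'items': [47, 13], 'count': 2}
After line 2 (append 47 + 13 = 60): data = {'items': [47, 13, 60], 'count': 2}
After line 3 (count = len(items) = 3): data = {'items': [47, 13, 60], 'count': 3}

{'items': [47, 13, 60], 'count': 3}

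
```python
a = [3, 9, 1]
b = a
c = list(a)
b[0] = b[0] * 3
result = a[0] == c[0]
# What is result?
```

After line 1: a = [3, 9, 1]
After line 2 (b = a, alias): a = [3, 9, 1], b = [3, 9, 1]
After line 3 (c = list(a) is a copy, new object): c = [3, 9, 1]
After line 4 (b[0] = 3 * 3 = 9; mutates shared a/b): a = b = [9, 9, 1], c = [3, 9, 1]
After line 5 (a[0] = 9, c[0] = 3; result = False)

False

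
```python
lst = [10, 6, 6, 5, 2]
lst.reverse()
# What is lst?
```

[2, 5, 6, 6, 10]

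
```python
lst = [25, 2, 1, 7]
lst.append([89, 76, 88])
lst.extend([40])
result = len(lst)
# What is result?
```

After line 1: lst = [25, 2, 1, 7]
After line 2 (append adds [89, 76, 88] as single element): lst = [25, 2, 1, 7, [89, 76, 88]]
After line 3 (extend unpacks [40], adds 40): lst = [25, 2, 1, 7, [89, 76, 88], 40]
After line 4: result = len(lst) = 6

6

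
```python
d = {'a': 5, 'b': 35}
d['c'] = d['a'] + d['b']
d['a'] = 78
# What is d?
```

After line 1: d = {'a': 5, 'b': 35}
After line 2 (d['c'] = 5 + 35): d = {'a': 5, 'b': 35, 'c': 40}
After line 3: d = {'a': 78, 'b': 35, 'c': 40}

{'a': 78, 'b': 35, 'c': 40}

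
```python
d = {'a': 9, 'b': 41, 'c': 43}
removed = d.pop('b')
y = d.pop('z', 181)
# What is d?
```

After line 1: d = {'a': 9, 'b': 41, 'c': 43}
After line 2 (pop 'b' returns 41): d = {'a': 9, 'c': 43}, removed = 41
After line 3 (pop 'z' missing, returns default 181): d = {'a': 9, 'c': 43}, y = 181

{'a': 9, 'c': 43}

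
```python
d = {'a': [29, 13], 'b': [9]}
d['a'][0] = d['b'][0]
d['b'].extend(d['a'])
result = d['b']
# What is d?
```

After line 1: d = {'a': [29, 13], 'b': [9]}
After line 2 (a[0] = b[0] = 9): d = {'a': [9, 13], 'b': [9]}
After line 3 (b.extend(a) appends [9, 13]): d = {'a': [9, 13], 'b': [9, 9, 13]}
After line 4: result = d['b'] = [9, 9, 13]

{'a': [9, 13], 'b': [9, 9, 13]}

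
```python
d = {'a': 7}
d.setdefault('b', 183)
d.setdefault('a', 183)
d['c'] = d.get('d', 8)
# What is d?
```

After line 1: d = {'a': 7}
After line 2 (setdefault adds 'b'=183): d = {'a': 7, 'b': 183}
After line 3 (setdefault 'a' no-op, already exists): d = {'a': 7, 'b': 183}
After line 4 (get('d', 8) returns default since 'd' not in d): d = {'a': 7, 'b': 183, 'c': 8}

{'a': 7, 'b': 183, 'c': 8}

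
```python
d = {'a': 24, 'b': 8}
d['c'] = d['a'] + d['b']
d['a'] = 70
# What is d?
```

After line 1: d = {'a': 24, 'b': 8}
After line 2 (d['c'] = 24 + 8): d = {'a': 24, 'b': 8, 'c': 32}
After line 3: d = {'a': 70, 'b': 8, 'c': 32}

{'a': 70, 'b': 8, 'c': 32}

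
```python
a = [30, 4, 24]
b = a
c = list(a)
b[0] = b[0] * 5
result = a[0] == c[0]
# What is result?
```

After line 1: a = [30, 4, 24]
After line 2 (b = a, alias): a = [30, 4, 24], b = [30, 4, 24]
After line 3 (c = list(a) is a copy, new object): c = [30, 4, 24]
After line 4 (b[0] = 30 * 5 = 150; mutates shared a/b): a = b = [150, 4, 24], c = [30, 4, 24]
After line 5 (a[0] = 150, c[0] = 30; result = False)

False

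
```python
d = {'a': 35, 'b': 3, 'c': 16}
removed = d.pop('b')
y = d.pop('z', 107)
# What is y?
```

After line 1: d = {'a': 35, 'b': 3, 'c': 16}
After line 2 (pop 'b' returns 3): d = {'a': 35, 'c': 16}, removed = 3
After line 3 (pop 'z' missing, returns default 107): d = {'a': 35, 'c': 16}, y = 107

107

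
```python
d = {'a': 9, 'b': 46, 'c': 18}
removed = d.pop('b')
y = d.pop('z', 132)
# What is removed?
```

After line 1: d = {'a': 9, 'b': 46, 'c': 18}
After line 2 (pop 'b' returns 46): d = {'a': 9, 'c': 18}, removed = 46
After line 3 (pop 'z' missing, returns default 132): d = {'a': 9, 'c': 18}, y = 132

46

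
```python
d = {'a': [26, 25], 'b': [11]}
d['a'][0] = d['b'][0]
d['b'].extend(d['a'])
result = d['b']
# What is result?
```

After line 1: d = {'a': [26, 25], 'b': [11]}
After line 2 (a[0] = b[0] = 11): d = {'a': [11, 25], 'b': [11]}
After line 3 (b.extend(a) appends [11, 25]): d = {'a': [11, 25], 'b': [11, 11, 25]}
After line 4: result = d['b'] = [11, 11, 25]

[11, 11, 25]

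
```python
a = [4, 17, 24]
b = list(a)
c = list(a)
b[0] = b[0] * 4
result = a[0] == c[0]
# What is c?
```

After line 1: a = [4, 17, 24]
After line 2 (b = list(a), copy): a = [4, 17, 24], b = [4, 17, 24]
After line 3 (c = list(a) is a copy, new object): c = [4, 17, 24]
After line 4 (b[0] = 4 * 4 = 16; only b mutates (copy)): a = [4, 17, 24], b = [16, 17, 24], c = [4, 17, 24]
After line 5 (a[0] = 4, c[0] = 4; result = True)

[4, 17, 24]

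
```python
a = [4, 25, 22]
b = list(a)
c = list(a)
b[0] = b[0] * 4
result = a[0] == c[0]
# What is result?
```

After line 1: a = [4, 25, 22]
After line 2 (b = list(a), copy): a = [4, 25, 22], b = [4, 25, 22]
After line 3 (c = list(a) is a copy, new object): c = [4, 25, 22]
After line 4 (b[0] = 4 * 4 = 16; only b mutates (copy)): a = [4, 25, 22], b = [16, 25, 22], c = [4, 25, 22]
After line 5 (a[0] = 4, c[0] = 4; result = True)

True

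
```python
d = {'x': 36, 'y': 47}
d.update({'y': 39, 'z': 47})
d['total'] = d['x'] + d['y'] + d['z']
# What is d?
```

After line 1: d = {'x': 36, 'y': 47}
After line 2 (y overwritten, z added): d = {'x': 36, 'y': 39, 'z': 47}
After line 3 (total = 36 + 39 + 47 = 122): d = {'x': 36, 'y': 39, 'z': 47, 'total': 122}

{'x': 36, 'y': 39, 'z': 47, 'total': 122}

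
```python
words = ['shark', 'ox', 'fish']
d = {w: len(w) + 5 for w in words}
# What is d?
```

{'shark': 10, 'ox': 7, 'fish': 9}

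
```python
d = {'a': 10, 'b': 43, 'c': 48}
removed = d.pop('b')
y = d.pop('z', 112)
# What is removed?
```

After line 1: d = {'a': 10, 'b': 43, 'c': 48}
After line 2 (pop 'b' returns 43): d = {'a': 10, 'c': 48}, removed = 43
After line 3 (pop 'z' missing, returns default 112): d = {'a': 10, 'c': 48}, y = 112

43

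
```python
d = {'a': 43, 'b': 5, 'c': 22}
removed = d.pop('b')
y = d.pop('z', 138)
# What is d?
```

After line 1: d = {'a': 43, 'b': 5, 'c': 22}
After line 2 (pop 'b' returns 5): d = {'a': 43, 'c': 22}, removed = 5
After line 3 (pop 'z' missing, returns default 138): d = {'a': 43, 'c': 22}, y = 138

{'a': 43, 'c': 22}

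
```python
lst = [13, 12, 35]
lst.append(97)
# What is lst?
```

[13, 12, 35, 97]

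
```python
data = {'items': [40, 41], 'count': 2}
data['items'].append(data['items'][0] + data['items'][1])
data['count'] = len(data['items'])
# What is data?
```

After line 1: data = {'items': [40, 41], 'count': 2}
After line 2 (append 40 + 41 = 81): data = {'items': [40, 41, 81], 'count': 2}
After line 3 (count = len(items) = 3): data = {'items': [40, 41, 81], 'count': 3}

{'items': [40, 41, 81], 'count': 3}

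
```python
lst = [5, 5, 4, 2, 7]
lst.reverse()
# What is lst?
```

[7, 2, 4, 5, 5]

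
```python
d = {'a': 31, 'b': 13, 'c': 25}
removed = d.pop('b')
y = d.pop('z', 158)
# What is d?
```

After line 1: d = {'a': 31, 'b': 13, 'c': 25}
After line 2 (pop 'b' returns 13): d = {'a': 31, 'c': 25}, removed = 13
After line 3 (pop 'z' missing, returns default 158): d = {'a': 31, 'c': 25}, y = 158

{'a': 31, 'c': 25}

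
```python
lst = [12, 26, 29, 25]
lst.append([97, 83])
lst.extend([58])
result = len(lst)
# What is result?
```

After line 1: lst = [12, 26, 29, 25]
After line 2 (append adds [97, 83] as single element): lst = [12, 26, 29, 25, [97, 83]]
After line 3 (extend unpacks [58], adds 58): lst = [12, 26, 29, 25, [97, 83], 58]
After line 4: result = len(lst) = 6

6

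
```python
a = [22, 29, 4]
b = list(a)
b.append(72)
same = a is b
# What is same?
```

After line 1: a = [22, 29, 4]
After line 2 (b = list(a) is a shallow copy, new object): a = [22, 29, 4], b = [22, 29, 4]
After line 3 (append only mutates b): a = [22, 29, 4], b = [22, 29, 4, 72]
After line 4 (same = a is b; different objects -> False): same = False

False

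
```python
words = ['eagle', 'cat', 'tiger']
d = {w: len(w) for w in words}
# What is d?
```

{'eagle': 5, 'cat': 3, 'tiger': 5}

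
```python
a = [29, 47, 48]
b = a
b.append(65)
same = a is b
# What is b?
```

After line 1: a = [29, 47, 48]
After line 2 (b = a is an alias, same object): a = [29, 47, 48], b = [29, 47, 48]
After line 3 (b.append mutates the shared list): a = [29, 47, 48, 65], b = [29, 47, 48, 65]
After line 4 (same = a is b; same object -> True): same = True

[29, 47, 48, 65]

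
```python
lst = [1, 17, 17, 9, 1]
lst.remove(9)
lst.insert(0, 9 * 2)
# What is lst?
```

After line 1: lst = [1, 17, 17, 9, 1]
After line 2 (remove first 9): lst = [1, 17, 17, 1]
After line 3 (insert 18 at index 0): lst = [18, 1, 17, 17, 1]

[18, 1, 17, 17, 1]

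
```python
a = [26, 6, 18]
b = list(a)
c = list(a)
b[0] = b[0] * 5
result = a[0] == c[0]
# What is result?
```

After line 1: a = [26, 6, 18]
After line 2 (b = list(a), copy): a = [26, 6, 18], b = [26, 6, 18]
After line 3 (c = list(a) is a copy, new object): c = [26, 6, 18]
After line 4 (b[0] = 26 * 5 = 130; only b mutates (copy)): a = [26, 6, 18], b = [130, 6, 18], c = [26, 6, 18]
After line 5 (a[0] = 26, c[0] = 26; result = True)

True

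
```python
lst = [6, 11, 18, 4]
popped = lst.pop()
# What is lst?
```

[6, 11, 18]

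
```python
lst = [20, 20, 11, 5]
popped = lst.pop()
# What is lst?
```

[20, 20, 11]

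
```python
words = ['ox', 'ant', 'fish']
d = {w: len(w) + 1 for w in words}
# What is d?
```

{'ox': 3, 'ant': 4, 'fish': 5}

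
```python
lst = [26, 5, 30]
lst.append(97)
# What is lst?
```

[26, 5, 30, 97]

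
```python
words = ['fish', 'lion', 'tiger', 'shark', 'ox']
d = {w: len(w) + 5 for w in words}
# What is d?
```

{'fish': 9, 'lion': 9, 'tiger': 10, 'shark': 10, 'ox': 7}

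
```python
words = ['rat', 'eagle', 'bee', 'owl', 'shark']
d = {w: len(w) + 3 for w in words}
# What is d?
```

{'rat': 6, 'eagle': 8, 'bee': 6, 'owl': 6, 'shark': 8}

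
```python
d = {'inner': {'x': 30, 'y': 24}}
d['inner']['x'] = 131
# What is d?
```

After line 1: d = {'inner': {'x': 30, 'y': 24}}
After line 2 (inner x overwritten): d = {'inner': {'x': 131, 'y': 24}}

{'inner': {'x': 131, 'y': 24}}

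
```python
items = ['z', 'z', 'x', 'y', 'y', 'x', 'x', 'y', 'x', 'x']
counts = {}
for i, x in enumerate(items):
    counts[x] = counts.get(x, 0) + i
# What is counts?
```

Initial: counts = {}, items = ['z', 'z', 'x', 'y', 'y', 'x', 'x', 'y', 'x', 'x']
i=0, x='z': counts = {'z': 0}
i=1, x='z': counts = {'z': 1}
i=2, x='x': counts = {'z': 1, 'x': 2}
i=3, x='y': counts = {'z': 1, 'x': 2, 'y': 3}
i=4, x='y': counts = {'z': 1, 'x': 2, 'y': 7}
i=5, x='x': counts = {'z': 1, 'x': 7, 'y': 7}
i=6, x='x': counts = {'z': 1, 'x': 13, 'y': 7}
i=7, x='y': counts = {'z': 1, 'x': 13, 'y': 14}
i=8, x='x': counts = {'z': 1, 'x': 21, 'y': 14}
i=9, x='x': counts = {'z': 1, 'x': 30, 'y': 14}

{'z': 1, 'x': 30, 'y': 14}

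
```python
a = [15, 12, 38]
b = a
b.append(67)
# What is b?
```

After line 1: a = [15, 12, 38]
After line 2 (b = a is an alias, same object): a = [15, 12, 38], b = [15, 12, 38]
After line 3 (b.append mutates the shared list): a = [15, 12, 38, 67], b = [15, 12, 38, 67]

[15, 12, 38, 67]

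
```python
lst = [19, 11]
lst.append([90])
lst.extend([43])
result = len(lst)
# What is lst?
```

After line 1: lst = [19, 11]
After line 2 (append adds [90] as single element): lst = [19, 11, [90]]
After line 3 (extend unpacks [43], adds 43): lst = [19, 11, [90], 43]
After line 4: result = len(lst) = 4

[19, 11, [90], 43]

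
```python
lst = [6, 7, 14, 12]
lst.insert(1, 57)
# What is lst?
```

[6, 57, 7, 14, 12]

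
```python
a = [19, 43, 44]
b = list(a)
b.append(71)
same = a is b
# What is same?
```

After line 1: a = [19, 43, 44]
After line 2 (b = list(a) is a shallow copy, new object): a = [19, 43, 44], b = [19, 43, 44]
After line 3 (append only mutates b): a = [19, 43, 44], b = [19, 43, 44, 71]
After line 4 (same = a is b; different objects -> False): same = False

False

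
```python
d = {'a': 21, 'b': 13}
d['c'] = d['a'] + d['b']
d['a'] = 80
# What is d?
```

After line 1: d = {'a': 21, 'b': 13}
After line 2 (d['c'] = 21 + 13): d = {'a': 21, 'b': 13, 'c': 34}
After line 3: d = {'a': 80, 'b': 13, 'c': 34}

{'a': 80, 'b': 13, 'c': 34}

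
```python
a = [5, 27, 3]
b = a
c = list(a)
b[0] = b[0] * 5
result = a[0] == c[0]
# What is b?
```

After line 1: a = [5, 27, 3]
After line 2 (b = a, alias): a = [5, 27, 3], b = [5, 27, 3]
After line 3 (c = list(a) is a copy, new object): c = [5, 27, 3]
After line 4 (b[0] = 5 * 5 = 25; mutates shared a/b): a = b = [25, 27, 3], c = [5, 27, 3]
After line 5 (a[0] = 25, c[0] = 5; result = False)

[25, 27, 3]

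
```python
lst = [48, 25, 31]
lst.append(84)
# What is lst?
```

[48, 25, 31, 84]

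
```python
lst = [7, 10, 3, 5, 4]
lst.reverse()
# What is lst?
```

[4, 5, 3, 10, 7]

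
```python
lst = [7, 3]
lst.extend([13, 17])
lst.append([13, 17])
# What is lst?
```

After line 1: lst = [7, 3]
After line 2 (extend unpacks [13, 17]): lst = [7, 3, 13, 17]
After line 3 (append adds [13, 17] as single element): lst = [7, 3, 13, 17, [13, 17]]

[7, 3, 13, 17, [13, 17]]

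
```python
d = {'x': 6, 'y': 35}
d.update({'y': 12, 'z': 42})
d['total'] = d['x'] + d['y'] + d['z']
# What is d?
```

After line 1: d = {'x': 6, 'y': 35}
After line 2 (y overwritten, z added): d = {'x': 6, 'y': 12, 'z': 42}
After line 3 (total = 6 + 12 + 42 = 60): d = {'x': 6, 'y': 12, 'z': 42, 'total': 60}

{'x': 6, 'y': 12, 'z': 42, 'total': 60}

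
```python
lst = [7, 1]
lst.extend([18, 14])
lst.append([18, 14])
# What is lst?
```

After line 1: lst = [7, 1]
After line 2 (extend unpacks [18, 14]): lst = [7, 1, 18, 14]
After line 3 (append adds [18, 14] as single element): lst = [7, 1, 18, 14, [18, 14]]

[7, 1, 18, 14, [18, 14]]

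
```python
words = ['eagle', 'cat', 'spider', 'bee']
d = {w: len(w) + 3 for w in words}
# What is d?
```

{'eagle': 8, 'cat': 6, 'spider': 9, 'bee': 6}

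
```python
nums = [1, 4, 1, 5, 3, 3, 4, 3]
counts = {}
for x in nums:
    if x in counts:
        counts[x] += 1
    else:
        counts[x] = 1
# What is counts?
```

Initial: counts = {}, nums = [1, 4, 1, 5, 3, 3, 4, 3]
See 1: counts = {1: 1}
See 4: counts = {1: 1, 4: 1}
See 1: counts = {1: 2, 4: 1}
See 5: counts = {1: 2, 4: 1, 5: 1}
See 3: counts = {1: 2, 4: 1, 5: 1, 3: 1}
See 3: counts = {1: 2, 4: 1, 5: 1, 3: 2}
See 4: counts = {1: 2, 4: 2, 5: 1, 3: 2}
See 3: counts = {1: 2, 4: 2, 5: 1, 3: 3}

{1: 2, 4: 2, 5: 1, 3: 3}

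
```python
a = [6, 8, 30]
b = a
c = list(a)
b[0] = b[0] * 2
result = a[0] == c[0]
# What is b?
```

After line 1: a = [6, 8, 30]
After line 2 (b = a, alias): a = [6, 8, 30], b = [6, 8, 30]
After line 3 (c = list(a) is a copy, new object): c = [6, 8, 30]
After line 4 (b[0] = 6 * 2 = 12; mutates shared a/b): a = b = [12, 8, 30], c = [6, 8, 30]
After line 5 (a[0] = 12, c[0] = 6; result = False)

[12, 8, 30]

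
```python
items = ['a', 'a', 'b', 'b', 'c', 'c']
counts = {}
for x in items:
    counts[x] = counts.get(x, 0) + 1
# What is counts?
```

Initial: counts = {}, items = ['a', 'a', 'b', 'b', 'c', 'c']
See 'a': counts = {'a': 1}
See 'a': counts = {'a': 2}
See 'b': counts = {'a': 2, 'b': 1}
See 'b': counts = {'a': 2, 'b': 2}
See 'c': counts = {'a': 2, 'b': 2, 'c': 1}
See 'c': counts = {'a': 2, 'b': 2, 'c': 2}

{'a': 2, 'b': 2, 'c': 2}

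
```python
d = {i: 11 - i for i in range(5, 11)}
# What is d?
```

{5: 6, 6: 5, 7: 4, 8: 3, 9: 2, 10: 1}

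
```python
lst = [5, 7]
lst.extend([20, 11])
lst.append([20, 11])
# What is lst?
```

After line 1: lst = [5, 7]
After line 2 (extend unpacks [20, 11]): lst = [5, 7, 20, 11]
After line 3 (append adds [20, 11] as single element): lst = [5, 7, 20, 11, [20, 11]]

[5, 7, 20, 11, [20, 11]]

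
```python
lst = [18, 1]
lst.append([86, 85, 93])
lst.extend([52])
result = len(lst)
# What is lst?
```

After line 1: lst = [18, 1]
After line 2 (append adds [86, 85, 93] as single element): lst = [18, 1, [86, 85, 93]]
After line 3 (extend unpacks [52], adds 52): lst = [18, 1, [86, 85, 93], 52]
After line 4: result = len(lst) = 4

[18, 1, [86, 85, 93], 52]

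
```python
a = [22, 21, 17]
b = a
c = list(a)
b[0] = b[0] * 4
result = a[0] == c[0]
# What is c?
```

After line 1: a = [22, 21, 17]
After line 2 (b = a, alias): a = [22, 21, 17], b = [22, 21, 17]
After line 3 (c = list(a) is a copy, new object): c = [22, 21, 17]
After line 4 (b[0] = 22 * 4 = 88; mutates shared a/b): a = b = [88, 21, 17], c = [22, 21, 17]
After line 5 (a[0] = 88, c[0] = 22; result = False)

[22, 21, 17]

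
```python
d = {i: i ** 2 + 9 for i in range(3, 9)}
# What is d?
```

{3: 18, 4: 25, 5: 34, 6: 45, 7: 58, 8: 73}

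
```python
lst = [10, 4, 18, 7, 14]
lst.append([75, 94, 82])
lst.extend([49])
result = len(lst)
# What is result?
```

After line 1: lst = [10, 4, 18, 7, 14]
After line 2 (append adds [75, 94, 82] as single element): lst = [10, 4, 18, 7, 14, [75, 94, 82]]
After line 3 (extend unpacks [49], adds 49): lst = [10, 4, 18, 7, 14, [75, 94, 82], 49]
After line 4: result = len(lst) = 7

7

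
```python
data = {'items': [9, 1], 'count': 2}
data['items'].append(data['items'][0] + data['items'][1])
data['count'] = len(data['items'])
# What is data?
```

After line 1: data = {'items': [9, 1], 'count': 2}
After line 2 (append 9 + 1 = 10): data = {'items': [9, 1, 10], 'count': 2}
After line 3 (count = len(items) = 3): data = {'items': [9, 1, 10], 'count': 3}

{'items': [9, 1, 10], 'count': 3}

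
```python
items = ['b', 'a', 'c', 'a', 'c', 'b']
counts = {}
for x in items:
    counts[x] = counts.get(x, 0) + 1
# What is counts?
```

Initial: counts = {}, items = ['b', 'a', 'c', 'a', 'c', 'b']
See 'b': counts = {'b': 1}
See 'a': counts = {'b': 1, 'a': 1}
See 'c': counts = {'b': 1, 'a': 1, 'c': 1}
See 'a': counts = {'b': 1, 'a': 2, 'c': 1}
See 'c': counts = {'b': 1, 'a': 2, 'c': 2}
See 'b': counts = {'b': 2, 'a': 2, 'c': 2}

{'b': 2, 'a': 2, 'c': 2}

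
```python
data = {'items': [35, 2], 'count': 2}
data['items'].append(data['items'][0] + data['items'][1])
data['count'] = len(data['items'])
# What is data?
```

After line 1: data = {'items': [35, 2], 'count': 2}
After line 2 (append 35 + 2 = 37): data = {'items': [35, 2, 37], 'count': 2}
After line 3 (count = len(items) = 3): data = {'items': [35, 2, 37], 'count': 3}

{'items': [35, 2, 37], 'count': 3}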